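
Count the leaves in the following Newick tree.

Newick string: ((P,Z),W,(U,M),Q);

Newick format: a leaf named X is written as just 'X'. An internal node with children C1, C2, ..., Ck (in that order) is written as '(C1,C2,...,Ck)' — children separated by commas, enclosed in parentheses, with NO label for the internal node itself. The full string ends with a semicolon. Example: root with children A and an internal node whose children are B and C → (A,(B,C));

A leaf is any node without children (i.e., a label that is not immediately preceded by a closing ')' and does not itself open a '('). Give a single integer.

Newick: ((P,Z),W,(U,M),Q);
Scan left-to-right; a leaf is any maximal label run not followed by '(':
  pos 2: leaf 'P' → count = 1
  pos 4: leaf 'Z' → count = 2
  pos 7: leaf 'W' → count = 3
  pos 10: leaf 'U' → count = 4
  pos 12: leaf 'M' → count = 5
  pos 15: leaf 'Q' → count = 6
Total leaves: 6

Answer: 6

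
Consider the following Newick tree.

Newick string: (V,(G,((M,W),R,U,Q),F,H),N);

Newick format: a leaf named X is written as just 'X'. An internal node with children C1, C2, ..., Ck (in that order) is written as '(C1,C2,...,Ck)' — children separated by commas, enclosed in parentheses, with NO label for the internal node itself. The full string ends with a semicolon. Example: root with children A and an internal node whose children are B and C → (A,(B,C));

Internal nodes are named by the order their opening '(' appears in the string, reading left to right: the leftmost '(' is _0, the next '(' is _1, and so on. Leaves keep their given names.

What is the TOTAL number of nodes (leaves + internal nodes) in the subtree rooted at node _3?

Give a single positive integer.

Newick: (V,(G,((M,W),R,U,Q),F,H),N);
Locate _3: it is the '(' at position 7 (the 4th '(' reading left to right).
Query: subtree rooted at _3
_3: subtree_size = 1 + 2
  M: subtree_size = 1 + 0
  W: subtree_size = 1 + 0
Total subtree size of _3: 3

Answer: 3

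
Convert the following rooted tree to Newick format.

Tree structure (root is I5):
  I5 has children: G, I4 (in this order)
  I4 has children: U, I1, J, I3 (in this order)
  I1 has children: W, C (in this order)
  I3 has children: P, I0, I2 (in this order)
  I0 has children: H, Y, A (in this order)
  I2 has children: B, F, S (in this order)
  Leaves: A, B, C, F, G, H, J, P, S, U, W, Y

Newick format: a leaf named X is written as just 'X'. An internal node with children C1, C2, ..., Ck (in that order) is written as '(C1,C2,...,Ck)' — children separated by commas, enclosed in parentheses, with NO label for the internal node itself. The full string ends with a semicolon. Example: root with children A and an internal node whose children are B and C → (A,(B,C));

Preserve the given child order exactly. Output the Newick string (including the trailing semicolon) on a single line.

internal I5 with children ['G', 'I4']
  leaf 'G' → 'G'
  internal I4 with children ['U', 'I1', 'J', 'I3']
    leaf 'U' → 'U'
    internal I1 with children ['W', 'C']
      leaf 'W' → 'W'
      leaf 'C' → 'C'
    → '(W,C)'
    leaf 'J' → 'J'
    internal I3 with children ['P', 'I0', 'I2']
      leaf 'P' → 'P'
      internal I0 with children ['H', 'Y', 'A']
        leaf 'H' → 'H'
        leaf 'Y' → 'Y'
        leaf 'A' → 'A'
      → '(H,Y,A)'
      internal I2 with children ['B', 'F', 'S']
        leaf 'B' → 'B'
        leaf 'F' → 'F'
        leaf 'S' → 'S'
      → '(B,F,S)'
    → '(P,(H,Y,A),(B,F,S))'
  → '(U,(W,C),J,(P,(H,Y,A),(B,F,S)))'
→ '(G,(U,(W,C),J,(P,(H,Y,A),(B,F,S))))'
Final: (G,(U,(W,C),J,(P,(H,Y,A),(B,F,S))));

Answer: (G,(U,(W,C),J,(P,(H,Y,A),(B,F,S))));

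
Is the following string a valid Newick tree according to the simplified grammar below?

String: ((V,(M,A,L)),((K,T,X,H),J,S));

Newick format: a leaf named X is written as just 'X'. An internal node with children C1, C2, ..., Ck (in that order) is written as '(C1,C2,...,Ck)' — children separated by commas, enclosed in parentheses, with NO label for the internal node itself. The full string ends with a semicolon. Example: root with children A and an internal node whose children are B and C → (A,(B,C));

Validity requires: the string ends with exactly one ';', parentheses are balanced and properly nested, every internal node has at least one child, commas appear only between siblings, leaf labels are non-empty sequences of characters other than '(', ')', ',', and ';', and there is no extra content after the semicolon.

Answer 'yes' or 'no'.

Answer: yes

Derivation:
Input: ((V,(M,A,L)),((K,T,X,H),J,S));
Paren balance: 5 '(' vs 5 ')' OK
Ends with single ';': True
Full parse: OK
Valid: True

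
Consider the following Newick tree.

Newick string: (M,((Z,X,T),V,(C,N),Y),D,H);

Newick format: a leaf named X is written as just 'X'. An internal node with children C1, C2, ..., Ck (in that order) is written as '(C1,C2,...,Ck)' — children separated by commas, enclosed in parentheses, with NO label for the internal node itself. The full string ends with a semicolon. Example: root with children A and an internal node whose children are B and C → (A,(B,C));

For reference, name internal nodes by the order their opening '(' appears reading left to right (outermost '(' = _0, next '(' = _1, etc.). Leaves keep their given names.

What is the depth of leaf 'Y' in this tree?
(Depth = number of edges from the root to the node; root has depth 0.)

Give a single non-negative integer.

Newick: (M,((Z,X,T),V,(C,N),Y),D,H);
Naming internals by '(' encounter order: outermost '(' = _0, next = _1, ...
Query node: Y
Path from root: _0 -> _1 -> Y
Depth of Y: 2 (number of edges from root)

Answer: 2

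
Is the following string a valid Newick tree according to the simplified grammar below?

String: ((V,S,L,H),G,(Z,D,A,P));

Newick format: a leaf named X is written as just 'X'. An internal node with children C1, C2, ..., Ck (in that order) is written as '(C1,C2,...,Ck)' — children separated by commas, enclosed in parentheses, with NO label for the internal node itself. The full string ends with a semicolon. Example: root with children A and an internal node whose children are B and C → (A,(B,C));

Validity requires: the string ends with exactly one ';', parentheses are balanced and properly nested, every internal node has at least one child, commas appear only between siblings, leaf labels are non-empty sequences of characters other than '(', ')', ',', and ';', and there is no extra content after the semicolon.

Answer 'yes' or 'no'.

Answer: yes

Derivation:
Input: ((V,S,L,H),G,(Z,D,A,P));
Paren balance: 3 '(' vs 3 ')' OK
Ends with single ';': True
Full parse: OK
Valid: True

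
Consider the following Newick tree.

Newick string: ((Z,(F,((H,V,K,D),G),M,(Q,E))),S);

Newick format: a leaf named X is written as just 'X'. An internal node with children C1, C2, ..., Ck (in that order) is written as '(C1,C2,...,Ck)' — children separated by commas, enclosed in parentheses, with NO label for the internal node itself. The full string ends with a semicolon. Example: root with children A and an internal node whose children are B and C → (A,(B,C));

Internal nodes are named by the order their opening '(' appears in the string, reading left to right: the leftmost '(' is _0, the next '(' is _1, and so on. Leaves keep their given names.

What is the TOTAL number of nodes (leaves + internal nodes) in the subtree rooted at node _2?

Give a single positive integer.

Newick: ((Z,(F,((H,V,K,D),G),M,(Q,E))),S);
Locate _2: it is the '(' at position 4 (the 3rd '(' reading left to right).
Query: subtree rooted at _2
_2: subtree_size = 1 + 12
  F: subtree_size = 1 + 0
  _3: subtree_size = 1 + 6
    _4: subtree_size = 1 + 4
      H: subtree_size = 1 + 0
      V: subtree_size = 1 + 0
      K: subtree_size = 1 + 0
      D: subtree_size = 1 + 0
    G: subtree_size = 1 + 0
  M: subtree_size = 1 + 0
  _5: subtree_size = 1 + 2
    Q: subtree_size = 1 + 0
    E: subtree_size = 1 + 0
Total subtree size of _2: 13

Answer: 13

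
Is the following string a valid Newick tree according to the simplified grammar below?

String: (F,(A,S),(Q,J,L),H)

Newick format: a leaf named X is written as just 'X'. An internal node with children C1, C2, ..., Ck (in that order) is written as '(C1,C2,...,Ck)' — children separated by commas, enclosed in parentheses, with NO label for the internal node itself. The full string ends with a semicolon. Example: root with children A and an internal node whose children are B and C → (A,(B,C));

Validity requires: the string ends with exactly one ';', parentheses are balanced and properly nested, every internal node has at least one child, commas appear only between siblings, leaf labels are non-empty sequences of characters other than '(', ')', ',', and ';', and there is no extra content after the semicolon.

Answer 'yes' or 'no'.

Answer: no

Derivation:
Input: (F,(A,S),(Q,J,L),H)
Paren balance: 3 '(' vs 3 ')' OK
Ends with single ';': False
Full parse: FAILS (must end with ;)
Valid: False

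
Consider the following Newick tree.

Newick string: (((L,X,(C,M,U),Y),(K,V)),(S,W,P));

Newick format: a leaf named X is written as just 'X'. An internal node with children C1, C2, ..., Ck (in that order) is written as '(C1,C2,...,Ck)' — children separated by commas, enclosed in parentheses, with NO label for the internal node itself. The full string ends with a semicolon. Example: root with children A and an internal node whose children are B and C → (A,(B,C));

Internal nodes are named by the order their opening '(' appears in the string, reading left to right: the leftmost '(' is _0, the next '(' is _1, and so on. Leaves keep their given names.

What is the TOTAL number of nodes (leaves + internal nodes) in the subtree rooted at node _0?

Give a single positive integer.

Answer: 17

Derivation:
Newick: (((L,X,(C,M,U),Y),(K,V)),(S,W,P));
Locate _0: it is the '(' at position 0 (the 1st '(' reading left to right).
Query: subtree rooted at _0
_0: subtree_size = 1 + 16
  _1: subtree_size = 1 + 11
    _2: subtree_size = 1 + 7
      L: subtree_size = 1 + 0
      X: subtree_size = 1 + 0
      _3: subtree_size = 1 + 3
        C: subtree_size = 1 + 0
        M: subtree_size = 1 + 0
        U: subtree_size = 1 + 0
      Y: subtree_size = 1 + 0
    _4: subtree_size = 1 + 2
      K: subtree_size = 1 + 0
      V: subtree_size = 1 + 0
  _5: subtree_size = 1 + 3
    S: subtree_size = 1 + 0
    W: subtree_size = 1 + 0
    P: subtree_size = 1 + 0
Total subtree size of _0: 17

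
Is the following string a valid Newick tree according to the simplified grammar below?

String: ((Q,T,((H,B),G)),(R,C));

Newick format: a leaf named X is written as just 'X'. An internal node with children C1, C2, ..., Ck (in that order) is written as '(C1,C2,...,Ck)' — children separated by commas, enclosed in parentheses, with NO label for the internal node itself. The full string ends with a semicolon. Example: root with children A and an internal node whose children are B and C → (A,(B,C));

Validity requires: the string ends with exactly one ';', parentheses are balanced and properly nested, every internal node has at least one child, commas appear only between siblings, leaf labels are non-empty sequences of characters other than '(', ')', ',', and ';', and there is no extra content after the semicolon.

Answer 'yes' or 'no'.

Answer: yes

Derivation:
Input: ((Q,T,((H,B),G)),(R,C));
Paren balance: 5 '(' vs 5 ')' OK
Ends with single ';': True
Full parse: OK
Valid: True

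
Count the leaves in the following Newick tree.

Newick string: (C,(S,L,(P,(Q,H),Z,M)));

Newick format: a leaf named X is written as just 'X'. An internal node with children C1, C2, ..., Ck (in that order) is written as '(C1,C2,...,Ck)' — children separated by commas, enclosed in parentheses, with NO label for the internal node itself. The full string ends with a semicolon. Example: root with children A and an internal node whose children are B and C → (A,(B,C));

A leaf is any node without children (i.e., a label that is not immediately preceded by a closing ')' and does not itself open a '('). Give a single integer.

Answer: 8

Derivation:
Newick: (C,(S,L,(P,(Q,H),Z,M)));
Scan left-to-right; a leaf is any maximal label run not followed by '(':
  pos 1: leaf 'C' → count = 1
  pos 4: leaf 'S' → count = 2
  pos 6: leaf 'L' → count = 3
  pos 9: leaf 'P' → count = 4
  pos 12: leaf 'Q' → count = 5
  pos 14: leaf 'H' → count = 6
  pos 17: leaf 'Z' → count = 7
  pos 19: leaf 'M' → count = 8
Total leaves: 8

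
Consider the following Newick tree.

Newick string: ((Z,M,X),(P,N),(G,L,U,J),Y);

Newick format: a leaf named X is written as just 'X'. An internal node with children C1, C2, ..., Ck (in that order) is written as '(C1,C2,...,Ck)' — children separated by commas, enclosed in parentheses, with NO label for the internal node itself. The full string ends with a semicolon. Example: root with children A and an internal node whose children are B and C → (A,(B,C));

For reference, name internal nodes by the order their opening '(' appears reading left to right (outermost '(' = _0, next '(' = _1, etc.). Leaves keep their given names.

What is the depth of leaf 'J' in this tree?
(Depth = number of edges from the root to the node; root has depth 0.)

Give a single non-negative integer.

Answer: 2

Derivation:
Newick: ((Z,M,X),(P,N),(G,L,U,J),Y);
Naming internals by '(' encounter order: outermost '(' = _0, next = _1, ...
Query node: J
Path from root: _0 -> _3 -> J
Depth of J: 2 (number of edges from root)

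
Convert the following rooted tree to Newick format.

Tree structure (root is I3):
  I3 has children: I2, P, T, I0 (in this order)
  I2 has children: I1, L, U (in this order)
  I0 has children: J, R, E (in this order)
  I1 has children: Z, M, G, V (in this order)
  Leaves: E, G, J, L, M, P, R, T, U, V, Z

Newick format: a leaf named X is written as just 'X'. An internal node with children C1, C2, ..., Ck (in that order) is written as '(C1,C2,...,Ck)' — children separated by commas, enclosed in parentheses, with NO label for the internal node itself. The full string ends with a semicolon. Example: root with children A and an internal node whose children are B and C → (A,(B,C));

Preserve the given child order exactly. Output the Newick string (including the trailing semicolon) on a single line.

internal I3 with children ['I2', 'P', 'T', 'I0']
  internal I2 with children ['I1', 'L', 'U']
    internal I1 with children ['Z', 'M', 'G', 'V']
      leaf 'Z' → 'Z'
      leaf 'M' → 'M'
      leaf 'G' → 'G'
      leaf 'V' → 'V'
    → '(Z,M,G,V)'
    leaf 'L' → 'L'
    leaf 'U' → 'U'
  → '((Z,M,G,V),L,U)'
  leaf 'P' → 'P'
  leaf 'T' → 'T'
  internal I0 with children ['J', 'R', 'E']
    leaf 'J' → 'J'
    leaf 'R' → 'R'
    leaf 'E' → 'E'
  → '(J,R,E)'
→ '(((Z,M,G,V),L,U),P,T,(J,R,E))'
Final: (((Z,M,G,V),L,U),P,T,(J,R,E));

Answer: (((Z,M,G,V),L,U),P,T,(J,R,E));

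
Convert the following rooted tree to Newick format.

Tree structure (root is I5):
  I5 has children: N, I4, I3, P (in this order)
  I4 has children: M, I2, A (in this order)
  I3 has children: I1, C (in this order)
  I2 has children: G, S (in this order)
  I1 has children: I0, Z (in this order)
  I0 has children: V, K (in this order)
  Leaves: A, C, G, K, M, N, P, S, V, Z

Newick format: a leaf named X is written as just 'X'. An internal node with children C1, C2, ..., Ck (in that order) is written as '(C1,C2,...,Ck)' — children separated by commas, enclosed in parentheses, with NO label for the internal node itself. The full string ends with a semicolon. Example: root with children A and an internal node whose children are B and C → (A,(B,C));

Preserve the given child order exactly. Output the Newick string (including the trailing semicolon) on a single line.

internal I5 with children ['N', 'I4', 'I3', 'P']
  leaf 'N' → 'N'
  internal I4 with children ['M', 'I2', 'A']
    leaf 'M' → 'M'
    internal I2 with children ['G', 'S']
      leaf 'G' → 'G'
      leaf 'S' → 'S'
    → '(G,S)'
    leaf 'A' → 'A'
  → '(M,(G,S),A)'
  internal I3 with children ['I1', 'C']
    internal I1 with children ['I0', 'Z']
      internal I0 with children ['V', 'K']
        leaf 'V' → 'V'
        leaf 'K' → 'K'
      → '(V,K)'
      leaf 'Z' → 'Z'
    → '((V,K),Z)'
    leaf 'C' → 'C'
  → '(((V,K),Z),C)'
  leaf 'P' → 'P'
→ '(N,(M,(G,S),A),(((V,K),Z),C),P)'
Final: (N,(M,(G,S),A),(((V,K),Z),C),P);

Answer: (N,(M,(G,S),A),(((V,K),Z),C),P);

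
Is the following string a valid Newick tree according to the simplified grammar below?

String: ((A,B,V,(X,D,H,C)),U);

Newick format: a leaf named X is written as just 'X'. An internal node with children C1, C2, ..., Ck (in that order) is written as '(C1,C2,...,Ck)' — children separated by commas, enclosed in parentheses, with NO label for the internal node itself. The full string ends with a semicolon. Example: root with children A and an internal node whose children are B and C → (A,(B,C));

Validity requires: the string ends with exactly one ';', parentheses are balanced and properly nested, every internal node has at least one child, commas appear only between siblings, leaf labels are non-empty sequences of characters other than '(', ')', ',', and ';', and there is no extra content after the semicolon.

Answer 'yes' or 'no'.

Answer: yes

Derivation:
Input: ((A,B,V,(X,D,H,C)),U);
Paren balance: 3 '(' vs 3 ')' OK
Ends with single ';': True
Full parse: OK
Valid: True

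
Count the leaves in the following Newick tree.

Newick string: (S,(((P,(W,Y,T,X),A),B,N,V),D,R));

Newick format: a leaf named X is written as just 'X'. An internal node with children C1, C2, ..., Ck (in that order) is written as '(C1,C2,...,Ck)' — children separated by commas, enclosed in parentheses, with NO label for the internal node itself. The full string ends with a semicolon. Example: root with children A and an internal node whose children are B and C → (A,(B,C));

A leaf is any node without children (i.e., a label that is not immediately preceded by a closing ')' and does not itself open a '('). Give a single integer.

Answer: 12

Derivation:
Newick: (S,(((P,(W,Y,T,X),A),B,N,V),D,R));
Scan left-to-right; a leaf is any maximal label run not followed by '(':
  pos 1: leaf 'S' → count = 1
  pos 6: leaf 'P' → count = 2
  pos 9: leaf 'W' → count = 3
  pos 11: leaf 'Y' → count = 4
  pos 13: leaf 'T' → count = 5
  pos 15: leaf 'X' → count = 6
  pos 18: leaf 'A' → count = 7
  pos 21: leaf 'B' → count = 8
  pos 23: leaf 'N' → count = 9
  pos 25: leaf 'V' → count = 10
  pos 28: leaf 'D' → count = 11
  pos 30: leaf 'R' → count = 12
Total leaves: 12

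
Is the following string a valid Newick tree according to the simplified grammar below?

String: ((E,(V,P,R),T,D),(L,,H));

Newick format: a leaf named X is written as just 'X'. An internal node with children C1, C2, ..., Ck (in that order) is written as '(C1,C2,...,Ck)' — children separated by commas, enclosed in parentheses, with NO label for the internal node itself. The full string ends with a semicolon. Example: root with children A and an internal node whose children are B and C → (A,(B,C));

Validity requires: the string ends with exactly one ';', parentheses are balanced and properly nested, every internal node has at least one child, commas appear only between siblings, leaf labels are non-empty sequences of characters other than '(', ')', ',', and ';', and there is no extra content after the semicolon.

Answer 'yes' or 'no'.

Answer: no

Derivation:
Input: ((E,(V,P,R),T,D),(L,,H));
Paren balance: 4 '(' vs 4 ')' OK
Ends with single ';': True
Full parse: FAILS (empty leaf label at pos 20)
Valid: False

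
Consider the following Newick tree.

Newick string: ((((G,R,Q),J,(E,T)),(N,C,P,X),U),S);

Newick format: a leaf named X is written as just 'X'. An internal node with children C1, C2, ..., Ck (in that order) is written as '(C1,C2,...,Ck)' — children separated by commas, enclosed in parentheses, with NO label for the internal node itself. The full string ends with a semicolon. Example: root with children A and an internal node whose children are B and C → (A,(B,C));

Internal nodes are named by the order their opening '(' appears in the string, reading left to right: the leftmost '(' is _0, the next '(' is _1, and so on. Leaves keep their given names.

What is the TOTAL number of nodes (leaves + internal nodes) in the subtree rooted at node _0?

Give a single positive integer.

Answer: 18

Derivation:
Newick: ((((G,R,Q),J,(E,T)),(N,C,P,X),U),S);
Locate _0: it is the '(' at position 0 (the 1st '(' reading left to right).
Query: subtree rooted at _0
_0: subtree_size = 1 + 17
  _1: subtree_size = 1 + 15
    _2: subtree_size = 1 + 8
      _3: subtree_size = 1 + 3
        G: subtree_size = 1 + 0
        R: subtree_size = 1 + 0
        Q: subtree_size = 1 + 0
      J: subtree_size = 1 + 0
      _4: subtree_size = 1 + 2
        E: subtree_size = 1 + 0
        T: subtree_size = 1 + 0
    _5: subtree_size = 1 + 4
      N: subtree_size = 1 + 0
      C: subtree_size = 1 + 0
      P: subtree_size = 1 + 0
      X: subtree_size = 1 + 0
    U: subtree_size = 1 + 0
  S: subtree_size = 1 + 0
Total subtree size of _0: 18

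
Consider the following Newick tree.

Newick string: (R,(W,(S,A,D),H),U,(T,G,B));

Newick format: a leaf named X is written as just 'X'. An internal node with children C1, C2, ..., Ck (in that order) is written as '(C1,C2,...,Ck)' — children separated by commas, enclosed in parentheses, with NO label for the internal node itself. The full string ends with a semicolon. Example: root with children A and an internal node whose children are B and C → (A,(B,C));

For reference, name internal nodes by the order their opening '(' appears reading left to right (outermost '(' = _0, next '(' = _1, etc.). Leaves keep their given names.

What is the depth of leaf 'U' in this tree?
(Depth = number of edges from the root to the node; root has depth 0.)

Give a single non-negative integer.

Answer: 1

Derivation:
Newick: (R,(W,(S,A,D),H),U,(T,G,B));
Naming internals by '(' encounter order: outermost '(' = _0, next = _1, ...
Query node: U
Path from root: _0 -> U
Depth of U: 1 (number of edges from root)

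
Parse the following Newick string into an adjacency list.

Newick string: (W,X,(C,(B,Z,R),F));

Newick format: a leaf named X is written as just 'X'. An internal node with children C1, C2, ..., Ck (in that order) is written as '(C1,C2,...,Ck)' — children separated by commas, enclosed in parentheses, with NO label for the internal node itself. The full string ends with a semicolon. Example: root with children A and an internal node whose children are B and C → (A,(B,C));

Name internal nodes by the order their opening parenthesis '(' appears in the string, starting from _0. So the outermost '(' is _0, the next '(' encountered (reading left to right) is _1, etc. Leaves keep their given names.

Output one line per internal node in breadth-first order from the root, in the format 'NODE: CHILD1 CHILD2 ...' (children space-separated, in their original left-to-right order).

Input: (W,X,(C,(B,Z,R),F));
Scanning left-to-right, naming '(' by encounter order:
  pos 0: '(' -> open internal node _0 (depth 1)
  pos 5: '(' -> open internal node _1 (depth 2)
  pos 8: '(' -> open internal node _2 (depth 3)
  pos 14: ')' -> close internal node _2 (now at depth 2)
  pos 17: ')' -> close internal node _1 (now at depth 1)
  pos 18: ')' -> close internal node _0 (now at depth 0)
Total internal nodes: 3
BFS adjacency from root:
  _0: W X _1
  _1: C _2 F
  _2: B Z R

Answer: _0: W X _1
_1: C _2 F
_2: B Z R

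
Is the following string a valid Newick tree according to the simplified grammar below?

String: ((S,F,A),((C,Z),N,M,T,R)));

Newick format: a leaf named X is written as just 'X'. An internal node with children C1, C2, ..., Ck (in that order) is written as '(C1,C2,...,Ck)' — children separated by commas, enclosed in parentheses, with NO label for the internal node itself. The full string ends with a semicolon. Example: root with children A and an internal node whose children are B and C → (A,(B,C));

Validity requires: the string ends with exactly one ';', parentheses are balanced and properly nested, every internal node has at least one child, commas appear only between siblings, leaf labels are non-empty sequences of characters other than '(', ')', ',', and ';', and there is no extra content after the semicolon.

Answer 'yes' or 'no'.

Input: ((S,F,A),((C,Z),N,M,T,R)));
Paren balance: 4 '(' vs 5 ')' MISMATCH
Ends with single ';': True
Full parse: FAILS (extra content after tree at pos 25)
Valid: False

Answer: no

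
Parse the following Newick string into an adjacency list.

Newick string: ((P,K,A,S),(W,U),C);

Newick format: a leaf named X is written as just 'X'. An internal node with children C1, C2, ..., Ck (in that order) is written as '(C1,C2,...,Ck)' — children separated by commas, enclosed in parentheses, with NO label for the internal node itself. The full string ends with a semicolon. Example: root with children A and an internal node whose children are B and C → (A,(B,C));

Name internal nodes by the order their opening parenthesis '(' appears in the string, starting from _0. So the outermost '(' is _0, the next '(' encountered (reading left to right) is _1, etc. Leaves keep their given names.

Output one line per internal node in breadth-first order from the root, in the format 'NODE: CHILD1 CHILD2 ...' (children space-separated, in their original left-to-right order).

Input: ((P,K,A,S),(W,U),C);
Scanning left-to-right, naming '(' by encounter order:
  pos 0: '(' -> open internal node _0 (depth 1)
  pos 1: '(' -> open internal node _1 (depth 2)
  pos 9: ')' -> close internal node _1 (now at depth 1)
  pos 11: '(' -> open internal node _2 (depth 2)
  pos 15: ')' -> close internal node _2 (now at depth 1)
  pos 18: ')' -> close internal node _0 (now at depth 0)
Total internal nodes: 3
BFS adjacency from root:
  _0: _1 _2 C
  _1: P K A S
  _2: W U

Answer: _0: _1 _2 C
_1: P K A S
_2: W U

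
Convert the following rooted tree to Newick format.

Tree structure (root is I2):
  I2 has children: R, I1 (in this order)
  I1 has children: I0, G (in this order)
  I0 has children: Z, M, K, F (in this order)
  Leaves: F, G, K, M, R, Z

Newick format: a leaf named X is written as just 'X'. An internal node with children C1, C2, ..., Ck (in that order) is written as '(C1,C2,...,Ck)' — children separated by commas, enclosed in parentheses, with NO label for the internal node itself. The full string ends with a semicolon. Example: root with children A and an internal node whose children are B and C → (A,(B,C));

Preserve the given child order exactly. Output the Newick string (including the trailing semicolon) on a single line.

internal I2 with children ['R', 'I1']
  leaf 'R' → 'R'
  internal I1 with children ['I0', 'G']
    internal I0 with children ['Z', 'M', 'K', 'F']
      leaf 'Z' → 'Z'
      leaf 'M' → 'M'
      leaf 'K' → 'K'
      leaf 'F' → 'F'
    → '(Z,M,K,F)'
    leaf 'G' → 'G'
  → '((Z,M,K,F),G)'
→ '(R,((Z,M,K,F),G))'
Final: (R,((Z,M,K,F),G));

Answer: (R,((Z,M,K,F),G));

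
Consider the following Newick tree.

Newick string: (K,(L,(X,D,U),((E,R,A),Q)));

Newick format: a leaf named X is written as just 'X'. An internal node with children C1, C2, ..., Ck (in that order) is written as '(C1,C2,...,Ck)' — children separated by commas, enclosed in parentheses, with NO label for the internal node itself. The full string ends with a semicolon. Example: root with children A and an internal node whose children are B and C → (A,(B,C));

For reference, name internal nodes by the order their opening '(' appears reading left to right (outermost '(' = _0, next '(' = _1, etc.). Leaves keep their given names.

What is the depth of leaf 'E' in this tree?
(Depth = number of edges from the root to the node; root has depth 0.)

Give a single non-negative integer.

Newick: (K,(L,(X,D,U),((E,R,A),Q)));
Naming internals by '(' encounter order: outermost '(' = _0, next = _1, ...
Query node: E
Path from root: _0 -> _1 -> _3 -> _4 -> E
Depth of E: 4 (number of edges from root)

Answer: 4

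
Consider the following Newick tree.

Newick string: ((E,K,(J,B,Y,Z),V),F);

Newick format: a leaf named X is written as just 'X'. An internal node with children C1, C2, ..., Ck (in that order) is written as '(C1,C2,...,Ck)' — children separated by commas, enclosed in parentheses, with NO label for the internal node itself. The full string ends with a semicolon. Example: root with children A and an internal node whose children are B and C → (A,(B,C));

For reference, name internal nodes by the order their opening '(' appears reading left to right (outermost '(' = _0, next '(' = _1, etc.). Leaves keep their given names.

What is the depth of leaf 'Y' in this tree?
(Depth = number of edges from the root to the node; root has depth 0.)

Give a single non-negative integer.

Answer: 3

Derivation:
Newick: ((E,K,(J,B,Y,Z),V),F);
Naming internals by '(' encounter order: outermost '(' = _0, next = _1, ...
Query node: Y
Path from root: _0 -> _1 -> _2 -> Y
Depth of Y: 3 (number of edges from root)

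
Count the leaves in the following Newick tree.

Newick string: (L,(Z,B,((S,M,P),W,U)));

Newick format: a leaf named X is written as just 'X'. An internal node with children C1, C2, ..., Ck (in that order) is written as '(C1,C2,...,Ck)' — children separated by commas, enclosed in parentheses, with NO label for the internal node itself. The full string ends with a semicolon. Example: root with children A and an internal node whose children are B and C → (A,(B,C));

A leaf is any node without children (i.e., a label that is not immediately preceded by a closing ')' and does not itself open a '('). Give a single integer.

Answer: 8

Derivation:
Newick: (L,(Z,B,((S,M,P),W,U)));
Scan left-to-right; a leaf is any maximal label run not followed by '(':
  pos 1: leaf 'L' → count = 1
  pos 4: leaf 'Z' → count = 2
  pos 6: leaf 'B' → count = 3
  pos 10: leaf 'S' → count = 4
  pos 12: leaf 'M' → count = 5
  pos 14: leaf 'P' → count = 6
  pos 17: leaf 'W' → count = 7
  pos 19: leaf 'U' → count = 8
Total leaves: 8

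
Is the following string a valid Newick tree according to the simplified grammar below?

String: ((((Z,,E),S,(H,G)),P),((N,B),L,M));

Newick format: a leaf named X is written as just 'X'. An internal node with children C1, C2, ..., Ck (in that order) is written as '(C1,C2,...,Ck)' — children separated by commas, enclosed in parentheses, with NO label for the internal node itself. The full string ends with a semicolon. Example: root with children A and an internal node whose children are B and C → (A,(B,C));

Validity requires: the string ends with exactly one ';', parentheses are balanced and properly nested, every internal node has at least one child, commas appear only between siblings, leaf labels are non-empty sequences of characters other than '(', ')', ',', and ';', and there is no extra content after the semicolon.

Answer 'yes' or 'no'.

Input: ((((Z,,E),S,(H,G)),P),((N,B),L,M));
Paren balance: 7 '(' vs 7 ')' OK
Ends with single ';': True
Full parse: FAILS (empty leaf label at pos 6)
Valid: False

Answer: no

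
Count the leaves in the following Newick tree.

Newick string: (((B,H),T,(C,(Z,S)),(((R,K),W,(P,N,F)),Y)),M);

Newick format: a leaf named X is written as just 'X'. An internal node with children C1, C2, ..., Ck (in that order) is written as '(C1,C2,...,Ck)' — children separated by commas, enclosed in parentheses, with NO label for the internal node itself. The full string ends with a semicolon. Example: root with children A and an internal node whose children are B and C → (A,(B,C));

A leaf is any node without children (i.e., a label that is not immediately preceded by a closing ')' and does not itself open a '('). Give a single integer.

Newick: (((B,H),T,(C,(Z,S)),(((R,K),W,(P,N,F)),Y)),M);
Scan left-to-right; a leaf is any maximal label run not followed by '(':
  pos 3: leaf 'B' → count = 1
  pos 5: leaf 'H' → count = 2
  pos 8: leaf 'T' → count = 3
  pos 11: leaf 'C' → count = 4
  pos 14: leaf 'Z' → count = 5
  pos 16: leaf 'S' → count = 6
  pos 23: leaf 'R' → count = 7
  pos 25: leaf 'K' → count = 8
  pos 28: leaf 'W' → count = 9
  pos 31: leaf 'P' → count = 10
  pos 33: leaf 'N' → count = 11
  pos 35: leaf 'F' → count = 12
  pos 39: leaf 'Y' → count = 13
  pos 43: leaf 'M' → count = 14
Total leaves: 14

Answer: 14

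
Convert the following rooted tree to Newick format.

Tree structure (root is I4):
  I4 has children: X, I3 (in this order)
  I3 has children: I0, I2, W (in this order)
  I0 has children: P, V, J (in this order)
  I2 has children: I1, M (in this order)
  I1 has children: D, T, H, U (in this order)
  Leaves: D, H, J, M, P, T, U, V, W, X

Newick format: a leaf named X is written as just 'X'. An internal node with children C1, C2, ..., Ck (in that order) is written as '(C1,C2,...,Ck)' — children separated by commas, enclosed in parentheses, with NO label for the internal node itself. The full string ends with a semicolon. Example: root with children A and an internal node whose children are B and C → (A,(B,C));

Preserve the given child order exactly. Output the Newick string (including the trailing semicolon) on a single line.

Answer: (X,((P,V,J),((D,T,H,U),M),W));

Derivation:
internal I4 with children ['X', 'I3']
  leaf 'X' → 'X'
  internal I3 with children ['I0', 'I2', 'W']
    internal I0 with children ['P', 'V', 'J']
      leaf 'P' → 'P'
      leaf 'V' → 'V'
      leaf 'J' → 'J'
    → '(P,V,J)'
    internal I2 with children ['I1', 'M']
      internal I1 with children ['D', 'T', 'H', 'U']
        leaf 'D' → 'D'
        leaf 'T' → 'T'
        leaf 'H' → 'H'
        leaf 'U' → 'U'
      → '(D,T,H,U)'
      leaf 'M' → 'M'
    → '((D,T,H,U),M)'
    leaf 'W' → 'W'
  → '((P,V,J),((D,T,H,U),M),W)'
→ '(X,((P,V,J),((D,T,H,U),M),W))'
Final: (X,((P,V,J),((D,T,H,U),M),W));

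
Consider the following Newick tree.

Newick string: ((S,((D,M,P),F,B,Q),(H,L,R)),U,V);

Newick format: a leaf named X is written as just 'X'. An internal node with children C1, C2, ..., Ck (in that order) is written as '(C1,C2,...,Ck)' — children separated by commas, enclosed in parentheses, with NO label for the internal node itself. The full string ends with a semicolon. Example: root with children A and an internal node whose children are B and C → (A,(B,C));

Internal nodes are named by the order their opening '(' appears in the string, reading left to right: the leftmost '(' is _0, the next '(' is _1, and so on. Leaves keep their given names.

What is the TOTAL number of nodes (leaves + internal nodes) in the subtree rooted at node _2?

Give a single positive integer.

Answer: 8

Derivation:
Newick: ((S,((D,M,P),F,B,Q),(H,L,R)),U,V);
Locate _2: it is the '(' at position 4 (the 3rd '(' reading left to right).
Query: subtree rooted at _2
_2: subtree_size = 1 + 7
  _3: subtree_size = 1 + 3
    D: subtree_size = 1 + 0
    M: subtree_size = 1 + 0
    P: subtree_size = 1 + 0
  F: subtree_size = 1 + 0
  B: subtree_size = 1 + 0
  Q: subtree_size = 1 + 0
Total subtree size of _2: 8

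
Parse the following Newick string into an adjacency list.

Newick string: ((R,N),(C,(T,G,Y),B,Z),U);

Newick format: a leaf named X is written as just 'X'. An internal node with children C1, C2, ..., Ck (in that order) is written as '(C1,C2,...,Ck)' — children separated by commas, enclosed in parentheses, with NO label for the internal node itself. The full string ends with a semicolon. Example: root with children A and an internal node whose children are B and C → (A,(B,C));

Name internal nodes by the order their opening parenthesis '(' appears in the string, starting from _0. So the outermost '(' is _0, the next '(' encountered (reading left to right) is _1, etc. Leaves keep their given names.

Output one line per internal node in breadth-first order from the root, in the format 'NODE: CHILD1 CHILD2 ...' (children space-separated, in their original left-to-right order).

Answer: _0: _1 _2 U
_1: R N
_2: C _3 B Z
_3: T G Y

Derivation:
Input: ((R,N),(C,(T,G,Y),B,Z),U);
Scanning left-to-right, naming '(' by encounter order:
  pos 0: '(' -> open internal node _0 (depth 1)
  pos 1: '(' -> open internal node _1 (depth 2)
  pos 5: ')' -> close internal node _1 (now at depth 1)
  pos 7: '(' -> open internal node _2 (depth 2)
  pos 10: '(' -> open internal node _3 (depth 3)
  pos 16: ')' -> close internal node _3 (now at depth 2)
  pos 21: ')' -> close internal node _2 (now at depth 1)
  pos 24: ')' -> close internal node _0 (now at depth 0)
Total internal nodes: 4
BFS adjacency from root:
  _0: _1 _2 U
  _1: R N
  _2: C _3 B Z
  _3: T G Y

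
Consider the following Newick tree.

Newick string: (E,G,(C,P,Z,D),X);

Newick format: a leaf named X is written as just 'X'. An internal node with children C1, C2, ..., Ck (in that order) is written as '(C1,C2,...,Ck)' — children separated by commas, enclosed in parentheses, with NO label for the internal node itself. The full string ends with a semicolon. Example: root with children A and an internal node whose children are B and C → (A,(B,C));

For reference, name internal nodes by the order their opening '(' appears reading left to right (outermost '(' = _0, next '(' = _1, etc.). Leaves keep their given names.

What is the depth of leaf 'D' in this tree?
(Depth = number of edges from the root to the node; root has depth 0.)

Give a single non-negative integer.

Answer: 2

Derivation:
Newick: (E,G,(C,P,Z,D),X);
Naming internals by '(' encounter order: outermost '(' = _0, next = _1, ...
Query node: D
Path from root: _0 -> _1 -> D
Depth of D: 2 (number of edges from root)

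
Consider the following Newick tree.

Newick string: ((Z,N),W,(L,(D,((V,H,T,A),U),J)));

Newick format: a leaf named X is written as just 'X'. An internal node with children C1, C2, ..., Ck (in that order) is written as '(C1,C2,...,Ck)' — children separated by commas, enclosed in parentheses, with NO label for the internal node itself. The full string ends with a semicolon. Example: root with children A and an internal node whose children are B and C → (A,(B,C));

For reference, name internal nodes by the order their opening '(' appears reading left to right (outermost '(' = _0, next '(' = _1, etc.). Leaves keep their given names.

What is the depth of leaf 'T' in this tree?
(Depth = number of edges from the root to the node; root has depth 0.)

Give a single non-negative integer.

Answer: 5

Derivation:
Newick: ((Z,N),W,(L,(D,((V,H,T,A),U),J)));
Naming internals by '(' encounter order: outermost '(' = _0, next = _1, ...
Query node: T
Path from root: _0 -> _2 -> _3 -> _4 -> _5 -> T
Depth of T: 5 (number of edges from root)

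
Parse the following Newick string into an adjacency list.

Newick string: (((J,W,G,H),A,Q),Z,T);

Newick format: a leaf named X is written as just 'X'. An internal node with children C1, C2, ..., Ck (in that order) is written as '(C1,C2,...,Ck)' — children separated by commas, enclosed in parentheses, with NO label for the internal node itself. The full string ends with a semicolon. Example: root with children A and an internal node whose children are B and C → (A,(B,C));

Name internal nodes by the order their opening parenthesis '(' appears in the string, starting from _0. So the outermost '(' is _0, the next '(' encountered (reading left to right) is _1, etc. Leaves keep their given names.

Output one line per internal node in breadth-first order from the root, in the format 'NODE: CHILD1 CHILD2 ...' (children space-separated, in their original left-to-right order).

Input: (((J,W,G,H),A,Q),Z,T);
Scanning left-to-right, naming '(' by encounter order:
  pos 0: '(' -> open internal node _0 (depth 1)
  pos 1: '(' -> open internal node _1 (depth 2)
  pos 2: '(' -> open internal node _2 (depth 3)
  pos 10: ')' -> close internal node _2 (now at depth 2)
  pos 15: ')' -> close internal node _1 (now at depth 1)
  pos 20: ')' -> close internal node _0 (now at depth 0)
Total internal nodes: 3
BFS adjacency from root:
  _0: _1 Z T
  _1: _2 A Q
  _2: J W G H

Answer: _0: _1 Z T
_1: _2 A Q
_2: J W G H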